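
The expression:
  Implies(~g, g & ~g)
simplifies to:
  g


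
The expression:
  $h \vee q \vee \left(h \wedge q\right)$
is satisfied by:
  {q: True, h: True}
  {q: True, h: False}
  {h: True, q: False}


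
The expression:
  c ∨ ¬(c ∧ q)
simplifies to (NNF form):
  True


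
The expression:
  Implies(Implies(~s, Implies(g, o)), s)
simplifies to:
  s | (g & ~o)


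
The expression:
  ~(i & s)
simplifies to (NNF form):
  ~i | ~s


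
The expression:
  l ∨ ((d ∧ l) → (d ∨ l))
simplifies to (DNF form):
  True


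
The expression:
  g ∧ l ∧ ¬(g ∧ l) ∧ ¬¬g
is never true.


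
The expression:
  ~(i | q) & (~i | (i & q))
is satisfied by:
  {q: False, i: False}


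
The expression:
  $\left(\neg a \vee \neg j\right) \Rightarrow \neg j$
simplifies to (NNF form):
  $a \vee \neg j$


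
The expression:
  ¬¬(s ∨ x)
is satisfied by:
  {x: True, s: True}
  {x: True, s: False}
  {s: True, x: False}


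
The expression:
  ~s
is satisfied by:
  {s: False}


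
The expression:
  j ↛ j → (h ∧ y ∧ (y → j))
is always true.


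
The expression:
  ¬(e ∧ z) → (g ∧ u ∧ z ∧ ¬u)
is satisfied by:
  {z: True, e: True}


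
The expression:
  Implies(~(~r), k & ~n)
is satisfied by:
  {k: True, n: False, r: False}
  {n: False, r: False, k: False}
  {k: True, n: True, r: False}
  {n: True, k: False, r: False}
  {r: True, k: True, n: False}


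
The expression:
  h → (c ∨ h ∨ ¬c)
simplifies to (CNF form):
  True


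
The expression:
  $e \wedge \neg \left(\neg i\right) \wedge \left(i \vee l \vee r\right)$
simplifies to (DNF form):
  $e \wedge i$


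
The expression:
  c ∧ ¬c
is never true.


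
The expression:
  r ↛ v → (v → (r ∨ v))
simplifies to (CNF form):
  True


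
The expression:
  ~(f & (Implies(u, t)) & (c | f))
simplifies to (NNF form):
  ~f | (u & ~t)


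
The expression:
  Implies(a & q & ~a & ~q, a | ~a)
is always true.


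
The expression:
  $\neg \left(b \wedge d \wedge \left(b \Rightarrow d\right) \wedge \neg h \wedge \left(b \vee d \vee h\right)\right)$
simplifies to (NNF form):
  $h \vee \neg b \vee \neg d$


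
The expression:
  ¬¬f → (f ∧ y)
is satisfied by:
  {y: True, f: False}
  {f: False, y: False}
  {f: True, y: True}


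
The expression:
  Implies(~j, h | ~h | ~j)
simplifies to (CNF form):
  True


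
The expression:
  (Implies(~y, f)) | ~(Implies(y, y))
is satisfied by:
  {y: True, f: True}
  {y: True, f: False}
  {f: True, y: False}


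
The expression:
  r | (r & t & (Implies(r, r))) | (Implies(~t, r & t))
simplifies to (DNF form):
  r | t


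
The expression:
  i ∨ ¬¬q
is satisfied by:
  {i: True, q: True}
  {i: True, q: False}
  {q: True, i: False}


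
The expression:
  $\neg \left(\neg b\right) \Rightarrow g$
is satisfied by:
  {g: True, b: False}
  {b: False, g: False}
  {b: True, g: True}


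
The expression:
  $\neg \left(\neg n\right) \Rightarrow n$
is always true.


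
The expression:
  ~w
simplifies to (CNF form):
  ~w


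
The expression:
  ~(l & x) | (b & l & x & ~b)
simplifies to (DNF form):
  ~l | ~x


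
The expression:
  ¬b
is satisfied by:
  {b: False}


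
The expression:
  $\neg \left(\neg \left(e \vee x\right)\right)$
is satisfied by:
  {x: True, e: True}
  {x: True, e: False}
  {e: True, x: False}


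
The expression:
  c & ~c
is never true.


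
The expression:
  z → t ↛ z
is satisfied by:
  {z: False}


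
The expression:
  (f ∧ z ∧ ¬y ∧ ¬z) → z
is always true.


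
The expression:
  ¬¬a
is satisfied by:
  {a: True}


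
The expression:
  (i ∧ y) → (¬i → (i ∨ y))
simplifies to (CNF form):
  True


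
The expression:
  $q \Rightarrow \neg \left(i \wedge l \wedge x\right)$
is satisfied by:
  {l: False, q: False, x: False, i: False}
  {i: True, l: False, q: False, x: False}
  {x: True, l: False, q: False, i: False}
  {i: True, x: True, l: False, q: False}
  {q: True, i: False, l: False, x: False}
  {i: True, q: True, l: False, x: False}
  {x: True, q: True, i: False, l: False}
  {i: True, x: True, q: True, l: False}
  {l: True, x: False, q: False, i: False}
  {i: True, l: True, x: False, q: False}
  {x: True, l: True, i: False, q: False}
  {i: True, x: True, l: True, q: False}
  {q: True, l: True, x: False, i: False}
  {i: True, q: True, l: True, x: False}
  {x: True, q: True, l: True, i: False}


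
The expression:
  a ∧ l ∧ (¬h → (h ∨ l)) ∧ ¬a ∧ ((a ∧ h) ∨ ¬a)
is never true.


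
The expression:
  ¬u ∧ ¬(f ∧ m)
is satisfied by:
  {u: False, m: False, f: False}
  {f: True, u: False, m: False}
  {m: True, u: False, f: False}


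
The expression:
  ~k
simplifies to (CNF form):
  ~k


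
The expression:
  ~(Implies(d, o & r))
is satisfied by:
  {d: True, o: False, r: False}
  {r: True, d: True, o: False}
  {o: True, d: True, r: False}


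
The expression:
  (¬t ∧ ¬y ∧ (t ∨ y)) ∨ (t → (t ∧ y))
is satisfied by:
  {y: True, t: False}
  {t: False, y: False}
  {t: True, y: True}


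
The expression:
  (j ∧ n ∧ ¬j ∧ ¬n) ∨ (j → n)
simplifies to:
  n ∨ ¬j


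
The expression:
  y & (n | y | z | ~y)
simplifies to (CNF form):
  y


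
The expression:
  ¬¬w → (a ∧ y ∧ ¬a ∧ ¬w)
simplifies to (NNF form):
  ¬w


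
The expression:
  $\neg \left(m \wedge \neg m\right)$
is always true.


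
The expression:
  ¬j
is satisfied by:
  {j: False}


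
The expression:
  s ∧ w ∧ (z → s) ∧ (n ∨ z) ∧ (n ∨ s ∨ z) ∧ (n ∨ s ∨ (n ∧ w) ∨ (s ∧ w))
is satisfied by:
  {n: True, z: True, w: True, s: True}
  {n: True, w: True, s: True, z: False}
  {z: True, w: True, s: True, n: False}


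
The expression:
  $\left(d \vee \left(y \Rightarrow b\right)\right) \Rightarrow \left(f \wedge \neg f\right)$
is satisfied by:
  {y: True, d: False, b: False}


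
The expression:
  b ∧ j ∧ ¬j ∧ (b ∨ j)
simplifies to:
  False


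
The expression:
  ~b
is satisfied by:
  {b: False}


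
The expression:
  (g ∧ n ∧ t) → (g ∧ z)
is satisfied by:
  {z: True, g: False, t: False, n: False}
  {z: False, g: False, t: False, n: False}
  {n: True, z: True, g: False, t: False}
  {n: True, z: False, g: False, t: False}
  {z: True, t: True, n: False, g: False}
  {t: True, n: False, g: False, z: False}
  {n: True, t: True, z: True, g: False}
  {n: True, t: True, z: False, g: False}
  {z: True, g: True, n: False, t: False}
  {g: True, n: False, t: False, z: False}
  {z: True, n: True, g: True, t: False}
  {n: True, g: True, z: False, t: False}
  {z: True, t: True, g: True, n: False}
  {t: True, g: True, n: False, z: False}
  {n: True, t: True, g: True, z: True}


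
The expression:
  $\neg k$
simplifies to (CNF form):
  $\neg k$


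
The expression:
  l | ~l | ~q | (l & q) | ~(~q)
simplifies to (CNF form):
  True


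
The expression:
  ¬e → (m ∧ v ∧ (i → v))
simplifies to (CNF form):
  (e ∨ m) ∧ (e ∨ v)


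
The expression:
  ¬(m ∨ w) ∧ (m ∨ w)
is never true.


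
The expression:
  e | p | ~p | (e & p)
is always true.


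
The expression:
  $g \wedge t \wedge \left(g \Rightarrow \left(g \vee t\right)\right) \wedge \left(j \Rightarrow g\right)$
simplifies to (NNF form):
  $g \wedge t$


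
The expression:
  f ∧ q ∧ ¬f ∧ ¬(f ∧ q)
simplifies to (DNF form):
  False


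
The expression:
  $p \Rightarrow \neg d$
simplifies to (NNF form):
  $\neg d \vee \neg p$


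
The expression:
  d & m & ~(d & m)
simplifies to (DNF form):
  False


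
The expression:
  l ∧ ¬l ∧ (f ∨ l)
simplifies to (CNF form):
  False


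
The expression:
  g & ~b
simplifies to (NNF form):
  g & ~b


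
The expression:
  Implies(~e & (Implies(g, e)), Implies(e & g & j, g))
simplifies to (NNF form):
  True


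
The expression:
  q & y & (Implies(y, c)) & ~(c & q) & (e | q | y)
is never true.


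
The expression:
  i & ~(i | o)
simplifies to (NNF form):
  False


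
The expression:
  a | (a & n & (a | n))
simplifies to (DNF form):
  a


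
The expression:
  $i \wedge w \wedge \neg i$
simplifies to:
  $\text{False}$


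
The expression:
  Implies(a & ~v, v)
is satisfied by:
  {v: True, a: False}
  {a: False, v: False}
  {a: True, v: True}


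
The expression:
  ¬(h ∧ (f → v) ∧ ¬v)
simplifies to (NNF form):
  f ∨ v ∨ ¬h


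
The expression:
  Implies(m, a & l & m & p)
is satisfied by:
  {p: True, a: True, l: True, m: False}
  {p: True, a: True, l: False, m: False}
  {p: True, l: True, a: False, m: False}
  {p: True, l: False, a: False, m: False}
  {a: True, l: True, p: False, m: False}
  {a: True, p: False, l: False, m: False}
  {a: False, l: True, p: False, m: False}
  {a: False, p: False, l: False, m: False}
  {p: True, m: True, a: True, l: True}


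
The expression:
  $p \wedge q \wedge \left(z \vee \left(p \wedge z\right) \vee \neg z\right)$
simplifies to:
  $p \wedge q$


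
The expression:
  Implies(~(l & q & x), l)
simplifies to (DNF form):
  l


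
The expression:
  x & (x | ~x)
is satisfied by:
  {x: True}


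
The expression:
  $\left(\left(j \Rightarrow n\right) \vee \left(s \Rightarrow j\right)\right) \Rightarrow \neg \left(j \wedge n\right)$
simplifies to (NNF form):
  $\neg j \vee \neg n$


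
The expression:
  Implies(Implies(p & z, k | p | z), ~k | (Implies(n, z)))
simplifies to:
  z | ~k | ~n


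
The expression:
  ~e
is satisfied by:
  {e: False}


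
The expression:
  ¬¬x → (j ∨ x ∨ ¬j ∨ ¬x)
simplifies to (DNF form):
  True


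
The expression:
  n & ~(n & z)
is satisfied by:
  {n: True, z: False}


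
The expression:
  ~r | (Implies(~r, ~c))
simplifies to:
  True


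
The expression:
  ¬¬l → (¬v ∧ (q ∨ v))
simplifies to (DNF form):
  (q ∧ ¬v) ∨ ¬l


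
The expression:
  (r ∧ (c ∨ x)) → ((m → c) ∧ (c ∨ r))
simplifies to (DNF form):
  c ∨ ¬m ∨ ¬r ∨ ¬x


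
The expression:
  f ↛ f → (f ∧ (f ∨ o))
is always true.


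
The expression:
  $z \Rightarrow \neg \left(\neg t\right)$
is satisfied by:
  {t: True, z: False}
  {z: False, t: False}
  {z: True, t: True}


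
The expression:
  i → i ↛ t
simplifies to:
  ¬i ∨ ¬t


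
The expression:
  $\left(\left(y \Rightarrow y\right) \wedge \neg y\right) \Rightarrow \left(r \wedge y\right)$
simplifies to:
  $y$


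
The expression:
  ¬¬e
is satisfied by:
  {e: True}


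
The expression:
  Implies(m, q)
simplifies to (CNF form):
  q | ~m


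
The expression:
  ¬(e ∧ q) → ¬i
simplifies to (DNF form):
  (e ∧ q) ∨ ¬i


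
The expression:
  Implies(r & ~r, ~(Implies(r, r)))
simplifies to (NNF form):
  True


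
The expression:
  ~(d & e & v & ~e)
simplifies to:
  True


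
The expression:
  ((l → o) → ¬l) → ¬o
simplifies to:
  l ∨ ¬o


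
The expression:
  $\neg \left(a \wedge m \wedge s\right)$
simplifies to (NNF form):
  $\neg a \vee \neg m \vee \neg s$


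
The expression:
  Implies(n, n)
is always true.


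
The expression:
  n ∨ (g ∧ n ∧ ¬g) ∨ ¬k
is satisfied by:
  {n: True, k: False}
  {k: False, n: False}
  {k: True, n: True}


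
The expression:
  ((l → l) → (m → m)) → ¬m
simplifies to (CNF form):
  ¬m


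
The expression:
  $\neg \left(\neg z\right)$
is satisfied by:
  {z: True}


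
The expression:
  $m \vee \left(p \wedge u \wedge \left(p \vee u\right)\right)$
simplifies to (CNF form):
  $\left(m \vee p\right) \wedge \left(m \vee u\right)$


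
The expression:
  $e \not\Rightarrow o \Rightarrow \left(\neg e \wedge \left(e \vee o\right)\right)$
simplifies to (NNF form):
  $o \vee \neg e$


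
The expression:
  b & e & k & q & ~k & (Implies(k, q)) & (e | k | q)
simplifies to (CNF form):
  False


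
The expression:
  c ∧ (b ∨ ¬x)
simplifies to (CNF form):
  c ∧ (b ∨ ¬x)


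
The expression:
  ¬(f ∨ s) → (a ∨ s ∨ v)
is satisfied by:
  {a: True, v: True, s: True, f: True}
  {a: True, v: True, s: True, f: False}
  {a: True, v: True, f: True, s: False}
  {a: True, v: True, f: False, s: False}
  {a: True, s: True, f: True, v: False}
  {a: True, s: True, f: False, v: False}
  {a: True, s: False, f: True, v: False}
  {a: True, s: False, f: False, v: False}
  {v: True, s: True, f: True, a: False}
  {v: True, s: True, f: False, a: False}
  {v: True, f: True, s: False, a: False}
  {v: True, f: False, s: False, a: False}
  {s: True, f: True, v: False, a: False}
  {s: True, v: False, f: False, a: False}
  {f: True, v: False, s: False, a: False}


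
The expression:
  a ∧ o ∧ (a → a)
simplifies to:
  a ∧ o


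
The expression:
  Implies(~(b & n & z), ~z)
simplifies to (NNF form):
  ~z | (b & n)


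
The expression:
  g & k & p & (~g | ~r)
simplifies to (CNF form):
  g & k & p & ~r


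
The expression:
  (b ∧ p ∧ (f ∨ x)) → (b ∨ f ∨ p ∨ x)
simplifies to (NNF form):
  True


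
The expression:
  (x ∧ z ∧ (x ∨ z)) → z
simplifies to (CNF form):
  True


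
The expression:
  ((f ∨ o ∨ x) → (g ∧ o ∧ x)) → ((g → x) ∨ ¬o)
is always true.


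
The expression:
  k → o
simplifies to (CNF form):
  o ∨ ¬k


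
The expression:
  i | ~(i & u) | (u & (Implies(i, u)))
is always true.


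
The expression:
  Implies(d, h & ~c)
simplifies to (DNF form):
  ~d | (h & ~c)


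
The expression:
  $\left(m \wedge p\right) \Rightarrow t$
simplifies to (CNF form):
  $t \vee \neg m \vee \neg p$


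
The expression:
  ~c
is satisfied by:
  {c: False}


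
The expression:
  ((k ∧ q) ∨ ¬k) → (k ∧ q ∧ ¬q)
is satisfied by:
  {k: True, q: False}


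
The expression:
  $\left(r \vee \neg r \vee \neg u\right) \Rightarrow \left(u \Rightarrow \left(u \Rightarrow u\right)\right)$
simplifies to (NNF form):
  $\text{True}$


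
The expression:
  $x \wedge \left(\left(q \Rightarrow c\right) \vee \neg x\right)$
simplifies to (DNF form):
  $\left(c \wedge x\right) \vee \left(x \wedge \neg q\right)$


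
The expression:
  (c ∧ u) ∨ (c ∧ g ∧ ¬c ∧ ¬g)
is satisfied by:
  {c: True, u: True}


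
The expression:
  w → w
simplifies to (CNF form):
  True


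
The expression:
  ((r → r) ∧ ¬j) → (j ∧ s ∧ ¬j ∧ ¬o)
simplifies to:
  j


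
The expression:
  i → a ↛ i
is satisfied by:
  {i: False}


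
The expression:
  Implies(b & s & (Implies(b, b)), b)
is always true.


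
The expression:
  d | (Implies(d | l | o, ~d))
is always true.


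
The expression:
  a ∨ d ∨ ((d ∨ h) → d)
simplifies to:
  a ∨ d ∨ ¬h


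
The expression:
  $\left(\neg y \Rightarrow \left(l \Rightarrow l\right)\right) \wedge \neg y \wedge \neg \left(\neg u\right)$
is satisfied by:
  {u: True, y: False}


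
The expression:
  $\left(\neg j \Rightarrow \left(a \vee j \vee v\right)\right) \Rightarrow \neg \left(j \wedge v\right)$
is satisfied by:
  {v: False, j: False}
  {j: True, v: False}
  {v: True, j: False}


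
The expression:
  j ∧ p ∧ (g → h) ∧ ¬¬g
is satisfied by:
  {h: True, p: True, j: True, g: True}


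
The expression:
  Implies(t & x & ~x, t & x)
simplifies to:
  True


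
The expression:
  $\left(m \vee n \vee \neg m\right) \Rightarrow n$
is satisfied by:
  {n: True}


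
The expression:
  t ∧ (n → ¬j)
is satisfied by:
  {t: True, n: False, j: False}
  {t: True, j: True, n: False}
  {t: True, n: True, j: False}


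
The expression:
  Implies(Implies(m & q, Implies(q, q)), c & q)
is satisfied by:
  {c: True, q: True}


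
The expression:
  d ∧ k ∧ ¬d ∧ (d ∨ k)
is never true.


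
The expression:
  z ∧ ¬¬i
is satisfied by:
  {z: True, i: True}


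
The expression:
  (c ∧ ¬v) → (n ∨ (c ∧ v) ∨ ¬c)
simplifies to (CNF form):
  n ∨ v ∨ ¬c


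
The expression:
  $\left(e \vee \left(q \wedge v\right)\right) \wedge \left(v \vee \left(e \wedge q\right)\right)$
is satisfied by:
  {q: True, v: True, e: True}
  {q: True, v: True, e: False}
  {q: True, e: True, v: False}
  {v: True, e: True, q: False}


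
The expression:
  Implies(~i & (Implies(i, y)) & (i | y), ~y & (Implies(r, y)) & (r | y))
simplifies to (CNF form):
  i | ~y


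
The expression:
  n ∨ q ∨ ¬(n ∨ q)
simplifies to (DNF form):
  True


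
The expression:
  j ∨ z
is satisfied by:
  {z: True, j: True}
  {z: True, j: False}
  {j: True, z: False}


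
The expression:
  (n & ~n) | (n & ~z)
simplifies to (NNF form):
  n & ~z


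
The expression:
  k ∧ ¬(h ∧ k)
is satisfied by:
  {k: True, h: False}


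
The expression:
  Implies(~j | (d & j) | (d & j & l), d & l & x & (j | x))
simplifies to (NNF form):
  (d | j) & (l | ~d) & (x | ~d)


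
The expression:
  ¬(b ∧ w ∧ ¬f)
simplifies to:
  f ∨ ¬b ∨ ¬w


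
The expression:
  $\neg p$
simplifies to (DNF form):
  $\neg p$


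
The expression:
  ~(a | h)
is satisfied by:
  {h: False, a: False}


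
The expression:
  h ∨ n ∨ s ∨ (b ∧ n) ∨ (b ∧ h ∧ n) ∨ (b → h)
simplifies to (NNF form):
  h ∨ n ∨ s ∨ ¬b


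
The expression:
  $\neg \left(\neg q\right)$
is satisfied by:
  {q: True}


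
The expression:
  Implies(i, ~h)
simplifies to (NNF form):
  ~h | ~i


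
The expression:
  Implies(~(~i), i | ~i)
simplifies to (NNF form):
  True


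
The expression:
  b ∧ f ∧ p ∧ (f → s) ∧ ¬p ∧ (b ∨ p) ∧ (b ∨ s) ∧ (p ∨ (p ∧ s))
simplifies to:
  False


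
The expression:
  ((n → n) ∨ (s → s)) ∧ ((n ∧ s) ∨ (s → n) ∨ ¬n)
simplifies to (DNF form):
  True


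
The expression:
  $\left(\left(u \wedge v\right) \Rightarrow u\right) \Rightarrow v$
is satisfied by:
  {v: True}


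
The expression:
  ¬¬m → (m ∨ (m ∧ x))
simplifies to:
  True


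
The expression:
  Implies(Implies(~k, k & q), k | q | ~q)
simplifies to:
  True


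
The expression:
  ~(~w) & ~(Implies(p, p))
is never true.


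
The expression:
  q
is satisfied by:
  {q: True}


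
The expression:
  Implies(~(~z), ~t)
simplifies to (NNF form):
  ~t | ~z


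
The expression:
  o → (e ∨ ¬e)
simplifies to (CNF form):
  True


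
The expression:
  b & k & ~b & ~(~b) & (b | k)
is never true.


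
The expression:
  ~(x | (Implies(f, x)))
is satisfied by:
  {f: True, x: False}


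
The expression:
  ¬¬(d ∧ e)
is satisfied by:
  {e: True, d: True}


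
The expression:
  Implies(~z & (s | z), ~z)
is always true.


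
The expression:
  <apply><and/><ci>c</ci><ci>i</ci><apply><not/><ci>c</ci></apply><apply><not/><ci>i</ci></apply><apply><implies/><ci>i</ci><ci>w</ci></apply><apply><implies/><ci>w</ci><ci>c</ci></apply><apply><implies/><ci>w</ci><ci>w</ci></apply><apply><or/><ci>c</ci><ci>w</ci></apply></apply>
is never true.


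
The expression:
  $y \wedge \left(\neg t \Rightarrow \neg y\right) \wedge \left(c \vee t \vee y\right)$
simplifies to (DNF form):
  $t \wedge y$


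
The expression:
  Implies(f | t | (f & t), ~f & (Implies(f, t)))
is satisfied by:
  {f: False}


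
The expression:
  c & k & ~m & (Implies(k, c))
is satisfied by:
  {c: True, k: True, m: False}


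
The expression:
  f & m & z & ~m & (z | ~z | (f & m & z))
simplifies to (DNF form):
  False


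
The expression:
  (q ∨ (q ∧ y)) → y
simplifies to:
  y ∨ ¬q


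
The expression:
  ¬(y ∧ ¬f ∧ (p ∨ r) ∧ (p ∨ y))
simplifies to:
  f ∨ (¬p ∧ ¬r) ∨ ¬y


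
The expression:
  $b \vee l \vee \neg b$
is always true.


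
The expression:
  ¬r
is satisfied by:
  {r: False}


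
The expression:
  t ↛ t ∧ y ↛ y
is never true.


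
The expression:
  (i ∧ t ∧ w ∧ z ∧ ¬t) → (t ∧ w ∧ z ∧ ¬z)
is always true.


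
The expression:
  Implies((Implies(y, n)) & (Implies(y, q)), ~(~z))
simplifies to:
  z | (y & ~n) | (y & ~q)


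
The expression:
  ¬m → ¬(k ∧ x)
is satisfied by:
  {m: True, k: False, x: False}
  {k: False, x: False, m: False}
  {x: True, m: True, k: False}
  {x: True, k: False, m: False}
  {m: True, k: True, x: False}
  {k: True, m: False, x: False}
  {x: True, k: True, m: True}


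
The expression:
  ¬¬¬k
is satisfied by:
  {k: False}


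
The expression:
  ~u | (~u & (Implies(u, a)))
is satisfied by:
  {u: False}


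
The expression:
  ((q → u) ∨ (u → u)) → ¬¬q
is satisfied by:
  {q: True}


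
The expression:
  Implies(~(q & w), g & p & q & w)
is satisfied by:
  {w: True, q: True}


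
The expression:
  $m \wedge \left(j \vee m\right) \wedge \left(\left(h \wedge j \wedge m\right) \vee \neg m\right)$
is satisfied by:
  {h: True, m: True, j: True}


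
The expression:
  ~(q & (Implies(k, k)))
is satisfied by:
  {q: False}


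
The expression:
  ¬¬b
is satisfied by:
  {b: True}


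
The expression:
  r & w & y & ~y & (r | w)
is never true.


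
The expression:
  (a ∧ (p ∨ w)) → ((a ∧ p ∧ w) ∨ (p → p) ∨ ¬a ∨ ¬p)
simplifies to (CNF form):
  True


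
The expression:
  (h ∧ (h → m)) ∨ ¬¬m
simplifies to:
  m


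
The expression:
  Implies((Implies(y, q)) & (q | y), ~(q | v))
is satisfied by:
  {q: False}


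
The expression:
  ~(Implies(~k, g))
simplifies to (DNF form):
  ~g & ~k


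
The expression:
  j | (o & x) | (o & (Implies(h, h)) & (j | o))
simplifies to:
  j | o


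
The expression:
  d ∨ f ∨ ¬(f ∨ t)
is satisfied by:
  {d: True, f: True, t: False}
  {d: True, f: False, t: False}
  {f: True, d: False, t: False}
  {d: False, f: False, t: False}
  {d: True, t: True, f: True}
  {d: True, t: True, f: False}
  {t: True, f: True, d: False}


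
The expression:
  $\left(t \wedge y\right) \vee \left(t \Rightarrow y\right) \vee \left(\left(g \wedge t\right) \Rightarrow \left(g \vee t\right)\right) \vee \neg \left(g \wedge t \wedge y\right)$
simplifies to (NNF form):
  $\text{True}$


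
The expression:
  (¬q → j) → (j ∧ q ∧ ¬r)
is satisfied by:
  {r: False, q: False, j: False}
  {r: True, q: False, j: False}
  {j: True, q: True, r: False}


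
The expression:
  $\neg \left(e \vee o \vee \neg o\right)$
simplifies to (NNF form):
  $\text{False}$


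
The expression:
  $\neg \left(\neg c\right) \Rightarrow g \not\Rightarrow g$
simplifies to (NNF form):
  $\neg c$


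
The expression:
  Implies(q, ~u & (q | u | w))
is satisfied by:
  {u: False, q: False}
  {q: True, u: False}
  {u: True, q: False}


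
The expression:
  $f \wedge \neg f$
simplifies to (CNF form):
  $\text{False}$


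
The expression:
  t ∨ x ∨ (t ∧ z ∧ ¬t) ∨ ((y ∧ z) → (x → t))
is always true.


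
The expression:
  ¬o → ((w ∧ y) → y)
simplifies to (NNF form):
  True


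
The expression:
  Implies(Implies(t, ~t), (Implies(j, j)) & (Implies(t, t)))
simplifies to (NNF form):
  True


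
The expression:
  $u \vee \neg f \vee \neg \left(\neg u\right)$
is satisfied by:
  {u: True, f: False}
  {f: False, u: False}
  {f: True, u: True}


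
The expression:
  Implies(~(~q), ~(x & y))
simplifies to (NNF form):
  ~q | ~x | ~y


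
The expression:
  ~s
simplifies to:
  ~s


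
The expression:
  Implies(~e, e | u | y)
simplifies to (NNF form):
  e | u | y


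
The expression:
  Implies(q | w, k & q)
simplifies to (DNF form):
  (k & q) | (~q & ~w)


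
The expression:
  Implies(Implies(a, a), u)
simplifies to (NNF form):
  u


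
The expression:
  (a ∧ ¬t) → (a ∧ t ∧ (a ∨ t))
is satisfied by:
  {t: True, a: False}
  {a: False, t: False}
  {a: True, t: True}


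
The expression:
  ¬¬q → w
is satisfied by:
  {w: True, q: False}
  {q: False, w: False}
  {q: True, w: True}


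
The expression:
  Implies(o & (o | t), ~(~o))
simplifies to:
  True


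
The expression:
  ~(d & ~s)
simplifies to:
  s | ~d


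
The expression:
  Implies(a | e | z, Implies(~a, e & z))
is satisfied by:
  {a: True, z: False, e: False}
  {a: True, e: True, z: False}
  {a: True, z: True, e: False}
  {a: True, e: True, z: True}
  {e: False, z: False, a: False}
  {e: True, z: True, a: False}


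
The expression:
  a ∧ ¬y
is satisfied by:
  {a: True, y: False}


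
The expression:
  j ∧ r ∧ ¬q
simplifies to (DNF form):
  j ∧ r ∧ ¬q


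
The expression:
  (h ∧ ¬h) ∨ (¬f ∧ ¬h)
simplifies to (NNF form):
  ¬f ∧ ¬h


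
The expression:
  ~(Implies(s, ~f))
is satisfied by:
  {s: True, f: True}


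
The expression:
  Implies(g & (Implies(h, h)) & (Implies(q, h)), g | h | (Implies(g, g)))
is always true.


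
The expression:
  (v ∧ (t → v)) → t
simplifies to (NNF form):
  t ∨ ¬v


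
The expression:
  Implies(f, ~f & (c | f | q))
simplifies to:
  ~f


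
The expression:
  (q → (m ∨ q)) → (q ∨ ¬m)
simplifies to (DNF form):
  q ∨ ¬m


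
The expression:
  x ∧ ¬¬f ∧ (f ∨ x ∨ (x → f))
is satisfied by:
  {x: True, f: True}


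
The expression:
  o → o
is always true.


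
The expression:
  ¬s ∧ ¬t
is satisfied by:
  {t: False, s: False}


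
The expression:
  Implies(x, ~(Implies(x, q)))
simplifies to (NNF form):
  ~q | ~x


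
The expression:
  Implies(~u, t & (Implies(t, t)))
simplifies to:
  t | u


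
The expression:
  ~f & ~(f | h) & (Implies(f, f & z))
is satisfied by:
  {h: False, f: False}


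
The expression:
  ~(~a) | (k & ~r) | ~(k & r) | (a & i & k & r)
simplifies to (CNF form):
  a | ~k | ~r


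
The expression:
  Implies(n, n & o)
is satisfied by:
  {o: True, n: False}
  {n: False, o: False}
  {n: True, o: True}


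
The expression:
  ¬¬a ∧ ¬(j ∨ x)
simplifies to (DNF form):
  a ∧ ¬j ∧ ¬x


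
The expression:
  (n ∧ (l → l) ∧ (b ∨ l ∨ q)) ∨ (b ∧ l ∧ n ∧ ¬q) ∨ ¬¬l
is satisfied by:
  {n: True, q: True, l: True, b: True}
  {n: True, q: True, l: True, b: False}
  {n: True, l: True, b: True, q: False}
  {n: True, l: True, b: False, q: False}
  {q: True, l: True, b: True, n: False}
  {q: True, l: True, b: False, n: False}
  {l: True, b: True, q: False, n: False}
  {l: True, q: False, b: False, n: False}
  {n: True, q: True, b: True, l: False}
  {n: True, q: True, b: False, l: False}
  {n: True, b: True, l: False, q: False}


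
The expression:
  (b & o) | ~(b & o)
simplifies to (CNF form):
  True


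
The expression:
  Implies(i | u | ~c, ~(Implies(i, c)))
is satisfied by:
  {i: True, u: False, c: False}
  {i: True, u: True, c: False}
  {c: True, u: False, i: False}


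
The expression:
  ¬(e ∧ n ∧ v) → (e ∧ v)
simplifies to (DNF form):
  e ∧ v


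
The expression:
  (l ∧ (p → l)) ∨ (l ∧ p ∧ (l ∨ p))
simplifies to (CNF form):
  l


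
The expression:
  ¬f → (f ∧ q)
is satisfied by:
  {f: True}


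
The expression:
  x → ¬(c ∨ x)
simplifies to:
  ¬x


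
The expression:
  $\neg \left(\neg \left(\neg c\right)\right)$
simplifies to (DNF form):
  $\neg c$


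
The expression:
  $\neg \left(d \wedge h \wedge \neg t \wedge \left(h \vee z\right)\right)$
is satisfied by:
  {t: True, h: False, d: False}
  {h: False, d: False, t: False}
  {d: True, t: True, h: False}
  {d: True, h: False, t: False}
  {t: True, h: True, d: False}
  {h: True, t: False, d: False}
  {d: True, h: True, t: True}


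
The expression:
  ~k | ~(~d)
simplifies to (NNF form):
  d | ~k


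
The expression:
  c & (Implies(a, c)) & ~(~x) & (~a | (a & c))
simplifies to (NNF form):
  c & x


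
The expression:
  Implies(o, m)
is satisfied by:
  {m: True, o: False}
  {o: False, m: False}
  {o: True, m: True}


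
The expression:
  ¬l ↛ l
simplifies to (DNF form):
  True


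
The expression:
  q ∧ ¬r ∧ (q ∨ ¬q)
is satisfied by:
  {q: True, r: False}


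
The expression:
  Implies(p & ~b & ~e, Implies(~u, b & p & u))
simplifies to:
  b | e | u | ~p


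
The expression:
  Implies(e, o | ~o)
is always true.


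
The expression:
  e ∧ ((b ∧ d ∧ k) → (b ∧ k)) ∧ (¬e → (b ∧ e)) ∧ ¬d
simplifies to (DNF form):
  e ∧ ¬d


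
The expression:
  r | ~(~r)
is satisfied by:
  {r: True}


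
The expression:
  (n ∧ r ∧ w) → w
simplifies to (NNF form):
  True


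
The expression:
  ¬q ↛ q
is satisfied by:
  {q: False}


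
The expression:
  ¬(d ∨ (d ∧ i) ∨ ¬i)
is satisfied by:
  {i: True, d: False}


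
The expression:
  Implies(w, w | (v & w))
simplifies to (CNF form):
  True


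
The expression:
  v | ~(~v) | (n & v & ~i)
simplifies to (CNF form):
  v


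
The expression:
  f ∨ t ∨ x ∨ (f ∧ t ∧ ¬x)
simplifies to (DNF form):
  f ∨ t ∨ x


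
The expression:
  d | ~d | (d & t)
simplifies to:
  True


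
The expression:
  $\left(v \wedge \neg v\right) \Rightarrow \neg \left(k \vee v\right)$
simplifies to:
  $\text{True}$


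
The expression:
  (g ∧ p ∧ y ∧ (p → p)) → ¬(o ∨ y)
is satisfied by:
  {p: False, y: False, g: False}
  {g: True, p: False, y: False}
  {y: True, p: False, g: False}
  {g: True, y: True, p: False}
  {p: True, g: False, y: False}
  {g: True, p: True, y: False}
  {y: True, p: True, g: False}


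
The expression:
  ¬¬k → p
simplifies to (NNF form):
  p ∨ ¬k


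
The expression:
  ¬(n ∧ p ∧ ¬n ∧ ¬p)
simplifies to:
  True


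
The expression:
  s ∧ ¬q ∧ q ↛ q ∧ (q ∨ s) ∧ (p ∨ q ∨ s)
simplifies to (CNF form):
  False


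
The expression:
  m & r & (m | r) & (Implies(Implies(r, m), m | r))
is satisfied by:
  {r: True, m: True}


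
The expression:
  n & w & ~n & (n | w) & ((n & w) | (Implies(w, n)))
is never true.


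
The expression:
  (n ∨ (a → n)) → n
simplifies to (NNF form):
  a ∨ n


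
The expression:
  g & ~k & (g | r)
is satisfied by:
  {g: True, k: False}


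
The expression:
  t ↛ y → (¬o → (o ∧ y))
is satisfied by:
  {y: True, o: True, t: False}
  {y: True, t: False, o: False}
  {o: True, t: False, y: False}
  {o: False, t: False, y: False}
  {y: True, o: True, t: True}
  {y: True, t: True, o: False}
  {o: True, t: True, y: False}


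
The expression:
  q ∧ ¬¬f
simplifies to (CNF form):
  f ∧ q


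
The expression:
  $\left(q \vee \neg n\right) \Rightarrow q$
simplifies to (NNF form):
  $n \vee q$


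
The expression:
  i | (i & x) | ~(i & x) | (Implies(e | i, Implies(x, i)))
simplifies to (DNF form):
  True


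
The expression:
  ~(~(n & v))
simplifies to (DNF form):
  n & v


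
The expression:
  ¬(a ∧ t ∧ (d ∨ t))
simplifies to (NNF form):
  ¬a ∨ ¬t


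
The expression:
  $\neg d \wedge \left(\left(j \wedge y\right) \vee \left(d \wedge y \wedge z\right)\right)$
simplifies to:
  $j \wedge y \wedge \neg d$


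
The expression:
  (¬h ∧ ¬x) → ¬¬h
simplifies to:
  h ∨ x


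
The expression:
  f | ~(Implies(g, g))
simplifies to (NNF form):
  f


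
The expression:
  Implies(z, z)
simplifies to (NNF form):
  True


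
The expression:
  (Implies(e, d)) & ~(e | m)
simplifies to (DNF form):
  ~e & ~m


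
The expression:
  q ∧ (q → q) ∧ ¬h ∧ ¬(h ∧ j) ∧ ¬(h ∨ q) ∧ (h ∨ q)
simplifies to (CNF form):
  False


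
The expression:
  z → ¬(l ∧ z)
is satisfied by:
  {l: False, z: False}
  {z: True, l: False}
  {l: True, z: False}


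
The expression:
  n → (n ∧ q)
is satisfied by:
  {q: True, n: False}
  {n: False, q: False}
  {n: True, q: True}


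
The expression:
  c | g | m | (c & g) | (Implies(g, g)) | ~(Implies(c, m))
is always true.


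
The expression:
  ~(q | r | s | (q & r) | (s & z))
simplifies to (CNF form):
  ~q & ~r & ~s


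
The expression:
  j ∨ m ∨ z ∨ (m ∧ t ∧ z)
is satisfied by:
  {z: True, m: True, j: True}
  {z: True, m: True, j: False}
  {z: True, j: True, m: False}
  {z: True, j: False, m: False}
  {m: True, j: True, z: False}
  {m: True, j: False, z: False}
  {j: True, m: False, z: False}


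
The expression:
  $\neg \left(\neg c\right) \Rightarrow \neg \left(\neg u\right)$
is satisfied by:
  {u: True, c: False}
  {c: False, u: False}
  {c: True, u: True}


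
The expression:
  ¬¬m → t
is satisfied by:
  {t: True, m: False}
  {m: False, t: False}
  {m: True, t: True}


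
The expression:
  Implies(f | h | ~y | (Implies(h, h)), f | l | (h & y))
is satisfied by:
  {y: True, l: True, f: True, h: True}
  {y: True, l: True, f: True, h: False}
  {l: True, f: True, h: True, y: False}
  {l: True, f: True, h: False, y: False}
  {y: True, l: True, h: True, f: False}
  {y: True, l: True, h: False, f: False}
  {l: True, h: True, f: False, y: False}
  {l: True, h: False, f: False, y: False}
  {y: True, f: True, h: True, l: False}
  {y: True, f: True, h: False, l: False}
  {f: True, h: True, l: False, y: False}
  {f: True, l: False, h: False, y: False}
  {y: True, h: True, l: False, f: False}


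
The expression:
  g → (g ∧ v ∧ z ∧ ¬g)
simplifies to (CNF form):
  ¬g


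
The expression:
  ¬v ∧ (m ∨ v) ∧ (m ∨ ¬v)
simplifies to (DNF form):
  m ∧ ¬v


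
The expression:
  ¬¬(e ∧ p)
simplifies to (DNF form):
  e ∧ p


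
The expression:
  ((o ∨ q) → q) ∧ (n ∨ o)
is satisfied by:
  {n: True, q: True, o: False}
  {n: True, o: False, q: False}
  {n: True, q: True, o: True}
  {q: True, o: True, n: False}


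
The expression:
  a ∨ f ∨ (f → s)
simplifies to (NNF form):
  True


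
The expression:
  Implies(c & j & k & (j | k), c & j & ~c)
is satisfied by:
  {k: False, c: False, j: False}
  {j: True, k: False, c: False}
  {c: True, k: False, j: False}
  {j: True, c: True, k: False}
  {k: True, j: False, c: False}
  {j: True, k: True, c: False}
  {c: True, k: True, j: False}


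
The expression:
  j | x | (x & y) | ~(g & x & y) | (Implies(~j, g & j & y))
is always true.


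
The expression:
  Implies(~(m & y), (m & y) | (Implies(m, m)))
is always true.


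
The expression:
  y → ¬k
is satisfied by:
  {k: False, y: False}
  {y: True, k: False}
  {k: True, y: False}


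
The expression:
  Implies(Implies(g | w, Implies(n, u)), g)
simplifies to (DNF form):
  g | (n & w & ~u)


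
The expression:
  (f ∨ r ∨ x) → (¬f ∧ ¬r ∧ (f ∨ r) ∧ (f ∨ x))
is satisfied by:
  {x: False, r: False, f: False}


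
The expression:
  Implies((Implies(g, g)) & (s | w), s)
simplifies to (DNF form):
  s | ~w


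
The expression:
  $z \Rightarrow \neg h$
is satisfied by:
  {h: False, z: False}
  {z: True, h: False}
  {h: True, z: False}


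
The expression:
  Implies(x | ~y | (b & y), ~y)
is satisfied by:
  {x: False, y: False, b: False}
  {b: True, x: False, y: False}
  {x: True, b: False, y: False}
  {b: True, x: True, y: False}
  {y: True, b: False, x: False}


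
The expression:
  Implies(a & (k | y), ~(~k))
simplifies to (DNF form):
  k | ~a | ~y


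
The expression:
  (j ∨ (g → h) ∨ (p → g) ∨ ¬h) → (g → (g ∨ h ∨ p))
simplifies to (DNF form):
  True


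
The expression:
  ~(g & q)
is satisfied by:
  {g: False, q: False}
  {q: True, g: False}
  {g: True, q: False}


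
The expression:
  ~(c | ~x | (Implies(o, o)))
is never true.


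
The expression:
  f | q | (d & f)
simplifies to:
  f | q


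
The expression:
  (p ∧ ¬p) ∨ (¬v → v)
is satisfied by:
  {v: True}


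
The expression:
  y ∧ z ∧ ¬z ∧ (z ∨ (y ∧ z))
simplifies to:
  False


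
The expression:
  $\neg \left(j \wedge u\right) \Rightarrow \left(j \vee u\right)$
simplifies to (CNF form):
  $j \vee u$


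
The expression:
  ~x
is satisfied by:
  {x: False}


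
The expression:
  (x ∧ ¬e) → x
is always true.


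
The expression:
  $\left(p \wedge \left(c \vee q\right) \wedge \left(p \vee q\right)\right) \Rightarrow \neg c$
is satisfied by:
  {p: False, c: False}
  {c: True, p: False}
  {p: True, c: False}


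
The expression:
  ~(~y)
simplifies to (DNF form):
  y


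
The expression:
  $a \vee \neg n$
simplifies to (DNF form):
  $a \vee \neg n$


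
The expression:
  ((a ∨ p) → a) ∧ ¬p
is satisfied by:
  {p: False}


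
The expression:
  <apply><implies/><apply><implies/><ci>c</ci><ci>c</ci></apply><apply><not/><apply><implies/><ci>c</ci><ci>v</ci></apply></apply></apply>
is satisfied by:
  {c: True, v: False}


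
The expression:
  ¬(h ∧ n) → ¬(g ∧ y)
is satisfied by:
  {h: True, n: True, g: False, y: False}
  {h: True, n: False, g: False, y: False}
  {n: True, h: False, g: False, y: False}
  {h: False, n: False, g: False, y: False}
  {y: True, h: True, n: True, g: False}
  {y: True, h: True, n: False, g: False}
  {y: True, n: True, h: False, g: False}
  {y: True, n: False, h: False, g: False}
  {h: True, g: True, n: True, y: False}
  {h: True, g: True, n: False, y: False}
  {g: True, n: True, h: False, y: False}
  {g: True, h: False, n: False, y: False}
  {y: True, h: True, g: True, n: True}


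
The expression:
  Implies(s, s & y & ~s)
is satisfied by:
  {s: False}


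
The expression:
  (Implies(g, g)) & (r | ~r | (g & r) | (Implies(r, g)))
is always true.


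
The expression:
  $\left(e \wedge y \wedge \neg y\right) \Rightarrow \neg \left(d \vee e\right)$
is always true.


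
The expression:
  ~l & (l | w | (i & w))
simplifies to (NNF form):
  w & ~l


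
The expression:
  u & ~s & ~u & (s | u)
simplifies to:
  False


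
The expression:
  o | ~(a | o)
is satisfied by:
  {o: True, a: False}
  {a: False, o: False}
  {a: True, o: True}


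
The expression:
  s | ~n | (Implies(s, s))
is always true.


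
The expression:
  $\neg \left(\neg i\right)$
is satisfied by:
  {i: True}


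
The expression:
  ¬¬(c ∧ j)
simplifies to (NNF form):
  c ∧ j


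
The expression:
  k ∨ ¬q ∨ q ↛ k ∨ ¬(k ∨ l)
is always true.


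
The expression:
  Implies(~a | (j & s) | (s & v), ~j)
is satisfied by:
  {a: True, j: False, s: False}
  {a: False, j: False, s: False}
  {s: True, a: True, j: False}
  {s: True, a: False, j: False}
  {j: True, a: True, s: False}


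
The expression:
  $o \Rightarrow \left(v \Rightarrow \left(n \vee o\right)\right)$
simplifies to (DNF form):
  $\text{True}$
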